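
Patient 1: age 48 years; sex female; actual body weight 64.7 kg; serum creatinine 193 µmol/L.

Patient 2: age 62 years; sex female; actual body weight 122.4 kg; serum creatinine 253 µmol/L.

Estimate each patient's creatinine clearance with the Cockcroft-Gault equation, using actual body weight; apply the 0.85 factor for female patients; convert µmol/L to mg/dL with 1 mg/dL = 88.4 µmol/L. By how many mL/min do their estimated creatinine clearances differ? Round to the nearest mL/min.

7 mL/min

Patient 1: SCr = 193 / 88.4 = 2.183 mg/dL
Patient 1: CrCl = (140 − 48) × 64.7 / (72 × 2.183) × 0.85 = 5952.4 / 157.18 × 0.85 ≈ 32.2 mL/min
Patient 2: SCr = 253 / 88.4 = 2.862 mg/dL
Patient 2: CrCl = (140 − 62) × 122.4 / (72 × 2.862) × 0.85 = 9547.2 / 206.06 × 0.85 ≈ 39.4 mL/min
|32.2 − 39.4| = 7.2 mL/min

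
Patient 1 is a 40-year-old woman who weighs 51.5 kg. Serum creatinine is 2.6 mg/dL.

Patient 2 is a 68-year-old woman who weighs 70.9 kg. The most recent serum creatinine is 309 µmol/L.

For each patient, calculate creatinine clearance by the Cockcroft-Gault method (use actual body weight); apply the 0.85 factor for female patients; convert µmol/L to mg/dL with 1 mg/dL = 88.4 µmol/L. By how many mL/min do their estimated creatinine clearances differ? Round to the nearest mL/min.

6 mL/min

Patient 1: CrCl = (140 − 40) × 51.5 / (72 × 2.6) × 0.85 = 5150.0 / 187.20 × 0.85 ≈ 23.4 mL/min
Patient 2: SCr = 309 / 88.4 = 3.495 mg/dL
Patient 2: CrCl = (140 − 68) × 70.9 / (72 × 3.495) × 0.85 = 5104.8 / 251.64 × 0.85 ≈ 17.2 mL/min
|23.4 − 17.2| = 6.2 mL/min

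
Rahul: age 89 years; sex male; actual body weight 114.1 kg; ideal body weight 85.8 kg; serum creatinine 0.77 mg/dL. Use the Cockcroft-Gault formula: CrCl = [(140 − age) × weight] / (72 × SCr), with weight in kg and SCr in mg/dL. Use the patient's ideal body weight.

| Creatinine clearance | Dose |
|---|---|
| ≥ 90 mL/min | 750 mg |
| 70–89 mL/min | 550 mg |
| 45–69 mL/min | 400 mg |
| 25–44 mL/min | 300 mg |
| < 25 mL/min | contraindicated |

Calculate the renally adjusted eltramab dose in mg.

CrCl = (140 − 89) × 85.8 / (72 × 0.77) = 4375.8 / 55.44 ≈ 78.9 mL/min
CrCl ≈ 79 mL/min → bracket 70–89 mL/min.
Dose for this bracket: 550 mg.

550 mg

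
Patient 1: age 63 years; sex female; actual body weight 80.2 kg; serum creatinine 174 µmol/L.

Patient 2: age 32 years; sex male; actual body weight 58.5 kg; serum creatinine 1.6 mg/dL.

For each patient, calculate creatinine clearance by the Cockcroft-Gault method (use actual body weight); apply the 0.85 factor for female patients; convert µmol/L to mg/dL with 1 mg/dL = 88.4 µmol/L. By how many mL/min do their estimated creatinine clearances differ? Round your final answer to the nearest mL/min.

18 mL/min

Patient 1: SCr = 174 / 88.4 = 1.968 mg/dL
Patient 1: CrCl = (140 − 63) × 80.2 / (72 × 1.968) × 0.85 = 6175.4 / 141.70 × 0.85 ≈ 37.0 mL/min
Patient 2: CrCl = (140 − 32) × 58.5 / (72 × 1.6) = 6318.0 / 115.20 ≈ 54.8 mL/min
|37.0 − 54.8| = 17.8 mL/min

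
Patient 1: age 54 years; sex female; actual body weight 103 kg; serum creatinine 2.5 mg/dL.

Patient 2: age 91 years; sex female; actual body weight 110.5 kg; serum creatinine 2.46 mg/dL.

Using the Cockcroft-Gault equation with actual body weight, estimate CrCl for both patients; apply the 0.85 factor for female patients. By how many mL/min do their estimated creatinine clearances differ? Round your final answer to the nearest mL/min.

Patient 1: CrCl = (140 − 54) × 103 / (72 × 2.5) × 0.85 = 8858.0 / 180.00 × 0.85 ≈ 41.8 mL/min
Patient 2: CrCl = (140 − 91) × 110.5 / (72 × 2.46) × 0.85 = 5414.5 / 177.12 × 0.85 ≈ 26.0 mL/min
|41.8 − 26.0| = 15.8 mL/min

16 mL/min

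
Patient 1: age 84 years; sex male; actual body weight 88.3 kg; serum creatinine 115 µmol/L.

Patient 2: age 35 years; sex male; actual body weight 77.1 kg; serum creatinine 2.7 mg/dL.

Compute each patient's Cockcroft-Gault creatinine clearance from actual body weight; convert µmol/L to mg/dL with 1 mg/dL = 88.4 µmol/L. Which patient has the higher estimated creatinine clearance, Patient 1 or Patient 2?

Patient 1

Patient 1: SCr = 115 / 88.4 = 1.301 mg/dL
Patient 1: CrCl = (140 − 84) × 88.3 / (72 × 1.301) = 4944.8 / 93.67 ≈ 52.8 mL/min
Patient 2: CrCl = (140 − 35) × 77.1 / (72 × 2.7) = 8095.5 / 194.40 ≈ 41.6 mL/min
52.8 vs 41.6 mL/min → Patient 1 is higher.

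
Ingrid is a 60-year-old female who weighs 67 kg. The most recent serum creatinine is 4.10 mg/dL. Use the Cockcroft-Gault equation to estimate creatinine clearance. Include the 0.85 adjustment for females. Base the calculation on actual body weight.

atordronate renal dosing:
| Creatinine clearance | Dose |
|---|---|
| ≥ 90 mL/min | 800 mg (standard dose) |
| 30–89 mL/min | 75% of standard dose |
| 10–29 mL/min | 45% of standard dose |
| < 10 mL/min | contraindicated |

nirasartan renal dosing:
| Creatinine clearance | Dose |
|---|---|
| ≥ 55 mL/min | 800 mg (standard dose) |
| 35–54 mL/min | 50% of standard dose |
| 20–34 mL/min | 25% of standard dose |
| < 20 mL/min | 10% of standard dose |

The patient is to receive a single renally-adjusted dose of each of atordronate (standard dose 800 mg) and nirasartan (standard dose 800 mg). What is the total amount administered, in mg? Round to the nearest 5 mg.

CrCl = (140 − 60) × 67 / (72 × 4.1) × 0.85 = 5360.0 / 295.20 × 0.85 ≈ 15.4 mL/min
CrCl ≈ 15 mL/min.
atordronate: 10–29 mL/min → 45% of 800 mg = 360 mg.
nirasartan: < 20 mL/min → 10% of 800 mg = 80 mg.
Total = 360 + 80 = 440 mg.

440 mg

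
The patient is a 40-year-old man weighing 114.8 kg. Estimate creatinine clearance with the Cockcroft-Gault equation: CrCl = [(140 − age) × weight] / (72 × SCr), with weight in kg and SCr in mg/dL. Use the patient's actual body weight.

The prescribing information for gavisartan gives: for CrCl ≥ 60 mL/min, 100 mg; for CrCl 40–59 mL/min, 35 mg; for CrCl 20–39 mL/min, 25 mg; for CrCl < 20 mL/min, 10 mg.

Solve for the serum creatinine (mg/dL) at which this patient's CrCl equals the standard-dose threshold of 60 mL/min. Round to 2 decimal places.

Standard dose requires CrCl ≥ 60 mL/min.
Set (140 − 40) × 114.8 / (72 × SCr) = 60
SCr = (140 − 40) × 114.8 / (72 × 60) = 2.657 mg/dL

2.66 mg/dL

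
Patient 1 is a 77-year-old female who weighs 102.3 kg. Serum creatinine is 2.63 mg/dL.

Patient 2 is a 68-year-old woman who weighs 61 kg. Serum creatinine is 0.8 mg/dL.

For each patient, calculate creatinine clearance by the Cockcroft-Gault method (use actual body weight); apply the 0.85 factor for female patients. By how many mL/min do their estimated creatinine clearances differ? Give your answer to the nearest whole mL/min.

36 mL/min

Patient 1: CrCl = (140 − 77) × 102.3 / (72 × 2.63) × 0.85 = 6444.9 / 189.36 × 0.85 ≈ 28.9 mL/min
Patient 2: CrCl = (140 − 68) × 61 / (72 × 0.8) × 0.85 = 4392.0 / 57.60 × 0.85 ≈ 64.8 mL/min
|28.9 − 64.8| = 35.9 mL/min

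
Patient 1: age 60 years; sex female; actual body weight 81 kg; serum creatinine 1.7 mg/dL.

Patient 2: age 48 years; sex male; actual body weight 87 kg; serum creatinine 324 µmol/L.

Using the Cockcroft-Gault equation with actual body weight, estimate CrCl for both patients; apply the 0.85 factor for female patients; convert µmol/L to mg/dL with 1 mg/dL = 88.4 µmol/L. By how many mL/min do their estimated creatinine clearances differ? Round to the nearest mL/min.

15 mL/min

Patient 1: CrCl = (140 − 60) × 81 / (72 × 1.7) × 0.85 = 6480.0 / 122.40 × 0.85 ≈ 45.0 mL/min
Patient 2: SCr = 324 / 88.4 = 3.665 mg/dL
Patient 2: CrCl = (140 − 48) × 87 / (72 × 3.665) = 8004.0 / 263.88 ≈ 30.3 mL/min
|45.0 − 30.3| = 14.7 mL/min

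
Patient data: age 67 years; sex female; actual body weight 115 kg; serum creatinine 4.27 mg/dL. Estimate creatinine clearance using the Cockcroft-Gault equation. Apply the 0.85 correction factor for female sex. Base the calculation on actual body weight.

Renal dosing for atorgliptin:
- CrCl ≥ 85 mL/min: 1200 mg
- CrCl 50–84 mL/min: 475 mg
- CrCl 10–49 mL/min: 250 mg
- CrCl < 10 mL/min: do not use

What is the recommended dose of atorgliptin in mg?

250 mg

CrCl = (140 − 67) × 115 / (72 × 4.27) × 0.85 = 8395.0 / 307.44 × 0.85 ≈ 23.2 mL/min
CrCl ≈ 23 mL/min → bracket 10–49 mL/min.
Dose for this bracket: 250 mg.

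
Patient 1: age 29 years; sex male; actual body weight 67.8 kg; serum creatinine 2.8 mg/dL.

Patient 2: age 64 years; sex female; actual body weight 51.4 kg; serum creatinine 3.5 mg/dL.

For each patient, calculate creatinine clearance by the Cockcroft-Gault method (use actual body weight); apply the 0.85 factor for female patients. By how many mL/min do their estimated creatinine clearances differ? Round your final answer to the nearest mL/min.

24 mL/min

Patient 1: CrCl = (140 − 29) × 67.8 / (72 × 2.8) = 7525.8 / 201.60 ≈ 37.3 mL/min
Patient 2: CrCl = (140 − 64) × 51.4 / (72 × 3.5) × 0.85 = 3906.4 / 252.00 × 0.85 ≈ 13.2 mL/min
|37.3 − 13.2| = 24.1 mL/min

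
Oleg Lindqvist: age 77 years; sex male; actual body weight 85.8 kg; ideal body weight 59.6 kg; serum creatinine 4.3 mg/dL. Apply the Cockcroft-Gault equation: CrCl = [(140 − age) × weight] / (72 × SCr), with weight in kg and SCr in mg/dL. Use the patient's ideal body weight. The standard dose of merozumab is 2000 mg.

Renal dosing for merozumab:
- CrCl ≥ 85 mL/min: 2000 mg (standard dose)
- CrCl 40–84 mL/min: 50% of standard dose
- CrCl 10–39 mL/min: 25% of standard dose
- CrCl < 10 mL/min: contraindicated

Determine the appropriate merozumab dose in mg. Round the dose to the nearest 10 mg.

500 mg

CrCl = (140 − 77) × 59.6 / (72 × 4.3) = 3754.8 / 309.60 ≈ 12.1 mL/min
CrCl ≈ 12 mL/min → bracket 10–39 mL/min.
25% of 2000 mg = 500 mg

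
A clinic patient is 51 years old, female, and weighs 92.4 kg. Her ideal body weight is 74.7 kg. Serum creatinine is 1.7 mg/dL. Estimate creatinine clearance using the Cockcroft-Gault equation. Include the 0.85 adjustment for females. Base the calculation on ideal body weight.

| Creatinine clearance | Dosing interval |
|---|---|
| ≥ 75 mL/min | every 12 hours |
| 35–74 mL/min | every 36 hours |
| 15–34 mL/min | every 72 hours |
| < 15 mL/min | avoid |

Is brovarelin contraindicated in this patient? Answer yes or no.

CrCl = (140 − 51) × 74.7 / (72 × 1.7) × 0.85 = 6648.3 / 122.40 × 0.85 ≈ 46.2 mL/min
CrCl ≈ 46 mL/min, which is ≥ 15 mL/min.

no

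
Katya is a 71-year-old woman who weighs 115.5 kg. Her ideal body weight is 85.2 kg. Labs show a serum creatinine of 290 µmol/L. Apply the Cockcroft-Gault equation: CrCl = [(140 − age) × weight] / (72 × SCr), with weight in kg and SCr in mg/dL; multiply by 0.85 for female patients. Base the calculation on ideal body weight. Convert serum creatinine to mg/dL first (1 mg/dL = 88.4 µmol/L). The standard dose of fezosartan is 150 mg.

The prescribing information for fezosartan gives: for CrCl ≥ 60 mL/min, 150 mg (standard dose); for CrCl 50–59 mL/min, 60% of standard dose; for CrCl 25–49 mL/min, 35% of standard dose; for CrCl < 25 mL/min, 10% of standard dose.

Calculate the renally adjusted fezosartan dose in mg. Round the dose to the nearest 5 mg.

SCr = 290 / 88.4 = 3.281 mg/dL
CrCl = (140 − 71) × 85.2 / (72 × 3.281) × 0.85 = 5878.8 / 236.23 × 0.85 ≈ 21.2 mL/min
CrCl ≈ 21 mL/min → bracket < 25 mL/min.
10% of 150 mg = 15 mg

15 mg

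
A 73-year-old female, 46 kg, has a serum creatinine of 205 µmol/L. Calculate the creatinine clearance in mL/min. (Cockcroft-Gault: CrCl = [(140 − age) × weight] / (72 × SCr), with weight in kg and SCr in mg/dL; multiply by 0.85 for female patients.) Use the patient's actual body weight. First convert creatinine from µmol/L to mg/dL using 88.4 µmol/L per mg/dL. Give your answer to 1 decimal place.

SCr = 205 / 88.4 = 2.319 mg/dL
CrCl = (140 − 73) × 46 / (72 × 2.319) × 0.85 = 3082.0 / 166.97 × 0.85 ≈ 15.7 mL/min

15.7 mL/min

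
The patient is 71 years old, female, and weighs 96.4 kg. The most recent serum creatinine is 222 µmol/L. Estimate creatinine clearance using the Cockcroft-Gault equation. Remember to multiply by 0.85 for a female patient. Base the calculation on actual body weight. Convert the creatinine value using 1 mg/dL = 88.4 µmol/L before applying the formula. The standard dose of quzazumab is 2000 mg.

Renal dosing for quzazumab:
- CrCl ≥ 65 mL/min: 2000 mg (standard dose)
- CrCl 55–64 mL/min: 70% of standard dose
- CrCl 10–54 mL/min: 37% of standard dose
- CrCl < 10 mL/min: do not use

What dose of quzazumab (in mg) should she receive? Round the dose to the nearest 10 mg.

SCr = 222 / 88.4 = 2.511 mg/dL
CrCl = (140 − 71) × 96.4 / (72 × 2.511) × 0.85 = 6651.6 / 180.79 × 0.85 ≈ 31.3 mL/min
CrCl ≈ 31 mL/min → bracket 10–54 mL/min.
37% of 2000 mg = 740 mg

740 mg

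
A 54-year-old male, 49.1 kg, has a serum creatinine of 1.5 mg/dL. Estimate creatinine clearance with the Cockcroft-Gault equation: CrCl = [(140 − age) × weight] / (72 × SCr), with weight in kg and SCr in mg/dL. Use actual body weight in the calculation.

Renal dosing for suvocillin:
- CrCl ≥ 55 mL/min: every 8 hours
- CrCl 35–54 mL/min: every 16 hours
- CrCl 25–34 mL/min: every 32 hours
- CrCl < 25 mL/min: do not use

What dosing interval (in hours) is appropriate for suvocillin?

CrCl = (140 − 54) × 49.1 / (72 × 1.5) = 4222.6 / 108.00 ≈ 39.1 mL/min
CrCl ≈ 39 mL/min → bracket 35–54 mL/min → every 16 hours.

every 16 hours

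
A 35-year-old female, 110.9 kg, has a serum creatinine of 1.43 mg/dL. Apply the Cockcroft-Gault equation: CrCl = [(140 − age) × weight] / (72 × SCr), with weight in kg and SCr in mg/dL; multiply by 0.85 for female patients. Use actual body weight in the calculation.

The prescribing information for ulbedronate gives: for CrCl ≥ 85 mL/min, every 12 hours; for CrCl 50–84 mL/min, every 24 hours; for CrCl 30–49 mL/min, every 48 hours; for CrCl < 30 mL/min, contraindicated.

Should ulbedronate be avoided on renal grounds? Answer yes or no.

no

CrCl = (140 − 35) × 110.9 / (72 × 1.43) × 0.85 = 11644.5 / 102.96 × 0.85 ≈ 96.1 mL/min
CrCl ≈ 96 mL/min, which is ≥ 30 mL/min.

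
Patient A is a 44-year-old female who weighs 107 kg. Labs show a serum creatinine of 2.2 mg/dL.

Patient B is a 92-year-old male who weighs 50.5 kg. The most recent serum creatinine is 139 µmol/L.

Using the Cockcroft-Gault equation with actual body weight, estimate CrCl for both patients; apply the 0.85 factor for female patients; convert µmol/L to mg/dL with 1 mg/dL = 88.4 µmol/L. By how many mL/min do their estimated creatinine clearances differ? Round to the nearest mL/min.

34 mL/min

Patient A: CrCl = (140 − 44) × 107 / (72 × 2.2) × 0.85 = 10272.0 / 158.40 × 0.85 ≈ 55.1 mL/min
Patient B: SCr = 139 / 88.4 = 1.572 mg/dL
Patient B: CrCl = (140 − 92) × 50.5 / (72 × 1.572) = 2424.0 / 113.18 ≈ 21.4 mL/min
|55.1 − 21.4| = 33.7 mL/min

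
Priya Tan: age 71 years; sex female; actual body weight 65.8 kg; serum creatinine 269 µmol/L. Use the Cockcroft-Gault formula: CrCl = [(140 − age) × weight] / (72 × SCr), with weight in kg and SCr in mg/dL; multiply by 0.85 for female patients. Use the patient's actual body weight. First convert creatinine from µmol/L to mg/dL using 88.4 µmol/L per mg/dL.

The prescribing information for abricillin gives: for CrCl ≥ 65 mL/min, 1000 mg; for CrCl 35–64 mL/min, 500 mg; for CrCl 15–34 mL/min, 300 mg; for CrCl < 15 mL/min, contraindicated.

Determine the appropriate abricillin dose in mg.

300 mg

SCr = 269 / 88.4 = 3.043 mg/dL
CrCl = (140 − 71) × 65.8 / (72 × 3.043) × 0.85 = 4540.2 / 219.10 × 0.85 ≈ 17.6 mL/min
CrCl ≈ 18 mL/min → bracket 15–34 mL/min.
Dose for this bracket: 300 mg.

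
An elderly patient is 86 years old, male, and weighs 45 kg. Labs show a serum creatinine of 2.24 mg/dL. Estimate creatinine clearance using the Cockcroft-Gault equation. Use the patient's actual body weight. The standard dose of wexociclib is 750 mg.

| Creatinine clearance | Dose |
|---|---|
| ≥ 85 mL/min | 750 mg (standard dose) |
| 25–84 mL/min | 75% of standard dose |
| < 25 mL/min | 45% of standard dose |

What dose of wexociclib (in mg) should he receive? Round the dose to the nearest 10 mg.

CrCl = (140 − 86) × 45 / (72 × 2.24) = 2430.0 / 161.28 ≈ 15.1 mL/min
CrCl ≈ 15 mL/min → bracket < 25 mL/min.
45% of 750 mg = 337.5 mg → 340 mg

340 mg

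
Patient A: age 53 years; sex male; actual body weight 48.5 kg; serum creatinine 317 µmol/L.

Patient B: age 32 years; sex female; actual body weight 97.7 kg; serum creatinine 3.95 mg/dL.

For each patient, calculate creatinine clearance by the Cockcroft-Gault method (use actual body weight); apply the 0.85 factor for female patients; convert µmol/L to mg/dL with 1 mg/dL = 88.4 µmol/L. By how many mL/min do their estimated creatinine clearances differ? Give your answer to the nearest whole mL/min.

Patient A: SCr = 317 / 88.4 = 3.586 mg/dL
Patient A: CrCl = (140 − 53) × 48.5 / (72 × 3.586) = 4219.5 / 258.19 ≈ 16.3 mL/min
Patient B: CrCl = (140 − 32) × 97.7 / (72 × 3.95) × 0.85 = 10551.6 / 284.40 × 0.85 ≈ 31.5 mL/min
|16.3 − 31.5| = 15.2 mL/min

15 mL/min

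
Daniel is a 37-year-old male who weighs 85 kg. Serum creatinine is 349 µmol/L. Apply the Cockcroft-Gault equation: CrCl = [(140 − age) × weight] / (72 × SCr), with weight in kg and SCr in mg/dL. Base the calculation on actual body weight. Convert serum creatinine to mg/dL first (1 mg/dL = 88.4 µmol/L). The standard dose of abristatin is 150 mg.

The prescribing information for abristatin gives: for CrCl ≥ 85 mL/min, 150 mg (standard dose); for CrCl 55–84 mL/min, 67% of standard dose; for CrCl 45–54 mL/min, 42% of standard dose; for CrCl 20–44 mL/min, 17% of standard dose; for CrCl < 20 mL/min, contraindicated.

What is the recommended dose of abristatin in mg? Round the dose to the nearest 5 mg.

25 mg

SCr = 349 / 88.4 = 3.948 mg/dL
CrCl = (140 − 37) × 85 / (72 × 3.948) = 8755.0 / 284.26 ≈ 30.8 mL/min
CrCl ≈ 31 mL/min → bracket 20–44 mL/min.
17% of 150 mg = 25.5 mg → 25 mg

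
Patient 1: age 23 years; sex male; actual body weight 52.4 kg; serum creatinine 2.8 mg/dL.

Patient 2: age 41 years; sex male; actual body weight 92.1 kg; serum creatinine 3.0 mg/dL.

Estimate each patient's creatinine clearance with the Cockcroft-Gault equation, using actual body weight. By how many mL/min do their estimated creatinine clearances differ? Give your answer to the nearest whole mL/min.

Patient 1: CrCl = (140 − 23) × 52.4 / (72 × 2.8) = 6130.8 / 201.60 ≈ 30.4 mL/min
Patient 2: CrCl = (140 − 41) × 92.1 / (72 × 3) = 9117.9 / 216.00 ≈ 42.2 mL/min
|30.4 − 42.2| = 11.8 mL/min

12 mL/min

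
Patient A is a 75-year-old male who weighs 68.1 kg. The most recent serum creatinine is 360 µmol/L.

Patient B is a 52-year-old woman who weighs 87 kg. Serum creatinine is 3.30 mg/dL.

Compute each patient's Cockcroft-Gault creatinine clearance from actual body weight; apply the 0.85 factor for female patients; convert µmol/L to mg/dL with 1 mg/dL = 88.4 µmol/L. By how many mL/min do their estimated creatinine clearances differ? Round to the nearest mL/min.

Patient A: SCr = 360 / 88.4 = 4.072 mg/dL
Patient A: CrCl = (140 − 75) × 68.1 / (72 × 4.072) = 4426.5 / 293.18 ≈ 15.1 mL/min
Patient B: CrCl = (140 − 52) × 87 / (72 × 3.3) × 0.85 = 7656.0 / 237.60 × 0.85 ≈ 27.4 mL/min
|15.1 − 27.4| = 12.3 mL/min

12 mL/min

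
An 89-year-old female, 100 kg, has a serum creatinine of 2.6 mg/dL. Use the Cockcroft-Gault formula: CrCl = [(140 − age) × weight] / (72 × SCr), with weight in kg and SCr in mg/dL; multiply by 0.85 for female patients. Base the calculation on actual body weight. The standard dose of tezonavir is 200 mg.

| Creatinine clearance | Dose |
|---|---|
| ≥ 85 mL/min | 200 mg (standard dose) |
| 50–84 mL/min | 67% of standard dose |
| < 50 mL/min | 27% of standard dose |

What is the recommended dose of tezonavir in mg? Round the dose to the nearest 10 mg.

50 mg

CrCl = (140 − 89) × 100 / (72 × 2.6) × 0.85 = 5100.0 / 187.20 × 0.85 ≈ 23.2 mL/min
CrCl ≈ 23 mL/min → bracket < 50 mL/min.
27% of 200 mg = 54 mg → 50 mg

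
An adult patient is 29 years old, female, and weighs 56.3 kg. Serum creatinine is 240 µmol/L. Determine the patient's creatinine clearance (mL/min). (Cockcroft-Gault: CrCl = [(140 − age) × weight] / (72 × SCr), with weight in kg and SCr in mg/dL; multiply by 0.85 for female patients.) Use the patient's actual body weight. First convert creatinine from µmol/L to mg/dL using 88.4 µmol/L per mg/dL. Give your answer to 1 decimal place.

27.2 mL/min

SCr = 240 / 88.4 = 2.715 mg/dL
CrCl = (140 − 29) × 56.3 / (72 × 2.715) × 0.85 = 6249.3 / 195.48 × 0.85 ≈ 27.2 mL/min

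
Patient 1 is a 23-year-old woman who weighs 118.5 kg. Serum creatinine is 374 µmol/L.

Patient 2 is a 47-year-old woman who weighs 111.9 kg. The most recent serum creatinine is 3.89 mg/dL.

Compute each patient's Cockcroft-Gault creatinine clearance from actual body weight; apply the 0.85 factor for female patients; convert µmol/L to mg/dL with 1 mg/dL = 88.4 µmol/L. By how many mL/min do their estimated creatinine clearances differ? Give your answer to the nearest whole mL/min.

Patient 1: SCr = 374 / 88.4 = 4.231 mg/dL
Patient 1: CrCl = (140 − 23) × 118.5 / (72 × 4.231) × 0.85 = 13864.5 / 304.63 × 0.85 ≈ 38.7 mL/min
Patient 2: CrCl = (140 − 47) × 111.9 / (72 × 3.89) × 0.85 = 10406.7 / 280.08 × 0.85 ≈ 31.6 mL/min
|38.7 − 31.6| = 7.1 mL/min

7 mL/min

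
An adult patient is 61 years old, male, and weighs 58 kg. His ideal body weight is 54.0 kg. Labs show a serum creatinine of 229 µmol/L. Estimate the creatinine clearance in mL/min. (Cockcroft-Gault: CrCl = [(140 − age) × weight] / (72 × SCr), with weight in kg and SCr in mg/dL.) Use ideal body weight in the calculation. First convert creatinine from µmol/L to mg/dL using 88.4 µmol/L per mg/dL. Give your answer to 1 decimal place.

SCr = 229 / 88.4 = 2.59 mg/dL
CrCl = (140 − 61) × 54 / (72 × 2.59) = 4266.0 / 186.48 ≈ 22.9 mL/min

22.9 mL/min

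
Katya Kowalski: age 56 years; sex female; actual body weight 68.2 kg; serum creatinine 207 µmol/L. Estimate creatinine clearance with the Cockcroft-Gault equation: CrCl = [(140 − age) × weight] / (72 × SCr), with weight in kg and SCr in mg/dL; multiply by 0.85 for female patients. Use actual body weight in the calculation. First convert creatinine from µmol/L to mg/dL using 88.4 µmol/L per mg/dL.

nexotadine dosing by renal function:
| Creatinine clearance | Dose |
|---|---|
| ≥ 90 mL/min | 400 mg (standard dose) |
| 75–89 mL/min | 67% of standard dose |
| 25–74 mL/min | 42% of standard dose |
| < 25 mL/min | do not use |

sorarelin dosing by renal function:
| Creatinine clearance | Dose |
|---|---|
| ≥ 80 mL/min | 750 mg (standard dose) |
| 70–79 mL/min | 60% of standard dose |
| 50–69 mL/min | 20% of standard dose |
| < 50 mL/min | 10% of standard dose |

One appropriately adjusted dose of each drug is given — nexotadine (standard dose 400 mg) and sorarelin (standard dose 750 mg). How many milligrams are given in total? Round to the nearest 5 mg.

245 mg

SCr = 207 / 88.4 = 2.342 mg/dL
CrCl = (140 − 56) × 68.2 / (72 × 2.342) × 0.85 = 5728.8 / 168.62 × 0.85 ≈ 28.9 mL/min
CrCl ≈ 29 mL/min.
nexotadine: 25–74 mL/min → 42% of 400 mg = 168 mg.
sorarelin: < 50 mL/min → 10% of 750 mg = 75 mg.
Total = 168 + 75 = 243 mg.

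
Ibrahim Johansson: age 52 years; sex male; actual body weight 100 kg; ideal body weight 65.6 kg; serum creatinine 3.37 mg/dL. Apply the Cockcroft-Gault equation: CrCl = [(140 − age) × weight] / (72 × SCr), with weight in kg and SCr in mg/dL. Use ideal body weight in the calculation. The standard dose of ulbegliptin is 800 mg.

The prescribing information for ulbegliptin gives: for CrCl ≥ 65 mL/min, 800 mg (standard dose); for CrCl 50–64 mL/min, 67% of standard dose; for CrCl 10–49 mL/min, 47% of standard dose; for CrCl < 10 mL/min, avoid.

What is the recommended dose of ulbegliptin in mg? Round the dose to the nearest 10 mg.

380 mg

CrCl = (140 − 52) × 65.6 / (72 × 3.37) = 5772.8 / 242.64 ≈ 23.8 mL/min
CrCl ≈ 24 mL/min → bracket 10–49 mL/min.
47% of 800 mg = 376 mg → 380 mg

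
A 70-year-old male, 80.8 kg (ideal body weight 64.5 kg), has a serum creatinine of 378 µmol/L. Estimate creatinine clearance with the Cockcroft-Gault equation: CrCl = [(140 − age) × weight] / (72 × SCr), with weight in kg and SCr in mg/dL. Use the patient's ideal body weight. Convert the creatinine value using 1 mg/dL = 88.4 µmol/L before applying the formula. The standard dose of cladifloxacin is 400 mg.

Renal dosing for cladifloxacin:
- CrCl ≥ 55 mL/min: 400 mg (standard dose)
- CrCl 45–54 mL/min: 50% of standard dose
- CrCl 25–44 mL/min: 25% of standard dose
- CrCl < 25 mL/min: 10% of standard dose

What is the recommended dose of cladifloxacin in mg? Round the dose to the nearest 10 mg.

SCr = 378 / 88.4 = 4.276 mg/dL
CrCl = (140 − 70) × 64.5 / (72 × 4.276) = 4515.0 / 307.87 ≈ 14.7 mL/min
CrCl ≈ 15 mL/min → bracket < 25 mL/min.
10% of 400 mg = 40 mg

40 mg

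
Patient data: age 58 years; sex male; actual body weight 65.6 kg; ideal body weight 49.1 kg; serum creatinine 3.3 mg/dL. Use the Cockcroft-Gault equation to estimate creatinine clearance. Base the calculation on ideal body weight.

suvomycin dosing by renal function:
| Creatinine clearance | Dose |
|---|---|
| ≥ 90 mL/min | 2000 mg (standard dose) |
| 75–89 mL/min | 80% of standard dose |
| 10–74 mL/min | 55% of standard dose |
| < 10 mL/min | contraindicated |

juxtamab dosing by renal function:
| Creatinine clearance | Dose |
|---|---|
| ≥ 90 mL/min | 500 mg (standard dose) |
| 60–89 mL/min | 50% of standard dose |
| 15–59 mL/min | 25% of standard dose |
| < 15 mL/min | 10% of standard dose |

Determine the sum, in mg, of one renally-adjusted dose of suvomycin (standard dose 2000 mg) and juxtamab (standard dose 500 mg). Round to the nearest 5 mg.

1225 mg

CrCl = (140 − 58) × 49.1 / (72 × 3.3) = 4026.2 / 237.60 ≈ 16.9 mL/min
CrCl ≈ 17 mL/min.
suvomycin: 10–74 mL/min → 55% of 2000 mg = 1100 mg.
juxtamab: 15–59 mL/min → 25% of 500 mg = 125 mg.
Total = 1100 + 125 = 1225 mg.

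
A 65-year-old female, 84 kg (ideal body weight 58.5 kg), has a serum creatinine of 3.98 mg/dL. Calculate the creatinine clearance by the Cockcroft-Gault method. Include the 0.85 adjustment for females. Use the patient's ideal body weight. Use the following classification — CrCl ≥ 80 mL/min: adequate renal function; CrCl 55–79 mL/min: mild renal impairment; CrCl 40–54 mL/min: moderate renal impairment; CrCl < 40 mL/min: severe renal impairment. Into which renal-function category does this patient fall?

severe renal impairment

CrCl = (140 − 65) × 58.5 / (72 × 3.98) × 0.85 = 4387.5 / 286.56 × 0.85 ≈ 13.0 mL/min
13 mL/min falls in the 'severe renal impairment' range.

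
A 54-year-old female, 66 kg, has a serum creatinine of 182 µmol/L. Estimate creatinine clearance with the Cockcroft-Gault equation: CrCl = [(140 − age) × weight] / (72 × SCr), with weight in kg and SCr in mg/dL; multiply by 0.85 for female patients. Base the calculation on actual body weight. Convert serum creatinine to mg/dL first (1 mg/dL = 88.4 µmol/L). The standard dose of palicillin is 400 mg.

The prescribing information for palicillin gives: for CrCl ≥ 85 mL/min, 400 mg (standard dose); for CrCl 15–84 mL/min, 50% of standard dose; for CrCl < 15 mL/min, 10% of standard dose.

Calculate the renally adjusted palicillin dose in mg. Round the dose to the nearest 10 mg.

200 mg

SCr = 182 / 88.4 = 2.059 mg/dL
CrCl = (140 − 54) × 66 / (72 × 2.059) × 0.85 = 5676.0 / 148.25 × 0.85 ≈ 32.5 mL/min
CrCl ≈ 33 mL/min → bracket 15–84 mL/min.
50% of 400 mg = 200 mg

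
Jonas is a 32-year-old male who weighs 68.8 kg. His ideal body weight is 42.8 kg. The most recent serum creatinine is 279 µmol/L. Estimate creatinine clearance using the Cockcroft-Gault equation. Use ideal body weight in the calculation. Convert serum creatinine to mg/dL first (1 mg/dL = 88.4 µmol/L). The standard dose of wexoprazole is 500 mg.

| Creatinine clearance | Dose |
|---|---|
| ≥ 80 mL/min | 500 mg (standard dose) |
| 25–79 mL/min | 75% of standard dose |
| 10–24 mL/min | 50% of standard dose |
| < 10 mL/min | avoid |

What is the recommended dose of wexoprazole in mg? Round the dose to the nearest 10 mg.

SCr = 279 / 88.4 = 3.156 mg/dL
CrCl = (140 − 32) × 42.8 / (72 × 3.156) = 4622.4 / 227.23 ≈ 20.3 mL/min
CrCl ≈ 20 mL/min → bracket 10–24 mL/min.
50% of 500 mg = 250 mg

250 mg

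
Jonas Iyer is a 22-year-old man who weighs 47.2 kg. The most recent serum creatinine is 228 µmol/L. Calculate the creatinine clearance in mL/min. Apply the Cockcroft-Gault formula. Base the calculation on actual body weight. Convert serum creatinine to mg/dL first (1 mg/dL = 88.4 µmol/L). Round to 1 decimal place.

30.0 mL/min

SCr = 228 / 88.4 = 2.579 mg/dL
CrCl = (140 − 22) × 47.2 / (72 × 2.579) = 5569.6 / 185.69 ≈ 30.0 mL/min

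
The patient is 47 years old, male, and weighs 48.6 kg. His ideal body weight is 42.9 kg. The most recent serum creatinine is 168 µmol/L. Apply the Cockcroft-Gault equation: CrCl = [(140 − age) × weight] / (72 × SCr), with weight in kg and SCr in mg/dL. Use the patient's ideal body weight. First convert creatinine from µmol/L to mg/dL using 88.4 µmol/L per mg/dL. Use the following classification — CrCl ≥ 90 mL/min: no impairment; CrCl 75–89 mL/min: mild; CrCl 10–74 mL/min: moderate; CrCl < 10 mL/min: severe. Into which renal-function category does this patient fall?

SCr = 168 / 88.4 = 1.9 mg/dL
CrCl = (140 − 47) × 42.9 / (72 × 1.9) = 3989.7 / 136.80 ≈ 29.2 mL/min
29 mL/min falls in the 'moderate' range.

moderate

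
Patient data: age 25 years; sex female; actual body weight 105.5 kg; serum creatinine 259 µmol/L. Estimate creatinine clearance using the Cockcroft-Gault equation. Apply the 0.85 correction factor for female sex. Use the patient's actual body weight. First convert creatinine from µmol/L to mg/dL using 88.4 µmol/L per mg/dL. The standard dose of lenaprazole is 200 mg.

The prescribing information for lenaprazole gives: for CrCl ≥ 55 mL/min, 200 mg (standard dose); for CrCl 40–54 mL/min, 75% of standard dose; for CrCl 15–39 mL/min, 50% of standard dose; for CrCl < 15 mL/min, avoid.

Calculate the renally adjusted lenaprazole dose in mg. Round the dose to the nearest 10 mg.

150 mg

SCr = 259 / 88.4 = 2.93 mg/dL
CrCl = (140 − 25) × 105.5 / (72 × 2.93) × 0.85 = 12132.5 / 210.96 × 0.85 ≈ 48.9 mL/min
CrCl ≈ 49 mL/min → bracket 40–54 mL/min.
75% of 200 mg = 150 mg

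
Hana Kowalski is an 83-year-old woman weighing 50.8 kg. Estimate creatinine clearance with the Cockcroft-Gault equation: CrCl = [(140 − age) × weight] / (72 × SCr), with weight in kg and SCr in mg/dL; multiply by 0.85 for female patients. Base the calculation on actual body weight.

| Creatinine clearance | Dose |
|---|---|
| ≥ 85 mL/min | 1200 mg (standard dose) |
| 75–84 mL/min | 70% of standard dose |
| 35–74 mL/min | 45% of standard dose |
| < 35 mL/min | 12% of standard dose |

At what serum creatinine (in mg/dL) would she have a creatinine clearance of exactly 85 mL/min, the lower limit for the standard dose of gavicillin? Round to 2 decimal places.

0.40 mg/dL

Standard dose requires CrCl ≥ 85 mL/min.
Set (140 − 83) × 50.8 × 0.85 / (72 × SCr) = 85
SCr = (140 − 83) × 50.8 × 0.85 / (72 × 85) = 0.402 mg/dL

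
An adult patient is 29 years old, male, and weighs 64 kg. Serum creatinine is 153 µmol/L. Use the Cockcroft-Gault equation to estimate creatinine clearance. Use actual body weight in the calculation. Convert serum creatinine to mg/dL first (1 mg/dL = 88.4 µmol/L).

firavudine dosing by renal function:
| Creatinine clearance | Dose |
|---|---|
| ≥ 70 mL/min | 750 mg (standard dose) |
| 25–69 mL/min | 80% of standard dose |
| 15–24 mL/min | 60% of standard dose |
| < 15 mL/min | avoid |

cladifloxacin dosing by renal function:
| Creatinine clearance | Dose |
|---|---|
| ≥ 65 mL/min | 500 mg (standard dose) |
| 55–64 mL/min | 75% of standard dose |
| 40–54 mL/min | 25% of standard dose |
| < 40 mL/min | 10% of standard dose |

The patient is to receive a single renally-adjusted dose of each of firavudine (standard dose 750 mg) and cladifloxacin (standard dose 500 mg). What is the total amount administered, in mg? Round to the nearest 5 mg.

975 mg

SCr = 153 / 88.4 = 1.731 mg/dL
CrCl = (140 − 29) × 64 / (72 × 1.731) = 7104.0 / 124.63 ≈ 57.0 mL/min
CrCl ≈ 57 mL/min.
firavudine: 25–69 mL/min → 80% of 750 mg = 600 mg.
cladifloxacin: 55–64 mL/min → 75% of 500 mg = 375 mg.
Total = 600 + 375 = 975 mg.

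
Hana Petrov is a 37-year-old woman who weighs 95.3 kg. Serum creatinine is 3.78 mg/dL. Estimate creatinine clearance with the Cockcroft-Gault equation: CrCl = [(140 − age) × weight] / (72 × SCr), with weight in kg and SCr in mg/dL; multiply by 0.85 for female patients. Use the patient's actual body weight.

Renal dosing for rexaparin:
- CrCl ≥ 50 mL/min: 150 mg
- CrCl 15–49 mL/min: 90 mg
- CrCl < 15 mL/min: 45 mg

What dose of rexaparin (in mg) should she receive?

CrCl = (140 − 37) × 95.3 / (72 × 3.78) × 0.85 = 9815.9 / 272.16 × 0.85 ≈ 30.7 mL/min
CrCl ≈ 31 mL/min → bracket 15–49 mL/min.
Dose for this bracket: 90 mg.

90 mg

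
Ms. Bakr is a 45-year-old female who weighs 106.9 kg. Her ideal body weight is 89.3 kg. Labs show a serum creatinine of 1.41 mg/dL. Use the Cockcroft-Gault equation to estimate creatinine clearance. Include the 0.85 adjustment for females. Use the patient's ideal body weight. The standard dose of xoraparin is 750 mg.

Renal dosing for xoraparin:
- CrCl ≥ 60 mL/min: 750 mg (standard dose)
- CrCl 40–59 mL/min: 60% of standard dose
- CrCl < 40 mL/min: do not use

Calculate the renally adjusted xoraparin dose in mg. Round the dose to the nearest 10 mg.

750 mg

CrCl = (140 − 45) × 89.3 / (72 × 1.41) × 0.85 = 8483.5 / 101.52 × 0.85 ≈ 71.0 mL/min
CrCl ≈ 71 mL/min → bracket ≥ 60 mL/min.
100% of 750 mg = 750 mg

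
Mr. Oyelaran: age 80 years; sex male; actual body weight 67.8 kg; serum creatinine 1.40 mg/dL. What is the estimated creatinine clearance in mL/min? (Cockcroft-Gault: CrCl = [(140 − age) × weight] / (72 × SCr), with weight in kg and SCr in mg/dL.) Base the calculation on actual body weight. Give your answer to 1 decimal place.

40.4 mL/min

CrCl = (140 − 80) × 67.8 / (72 × 1.4) = 4068.0 / 100.80 ≈ 40.4 mL/min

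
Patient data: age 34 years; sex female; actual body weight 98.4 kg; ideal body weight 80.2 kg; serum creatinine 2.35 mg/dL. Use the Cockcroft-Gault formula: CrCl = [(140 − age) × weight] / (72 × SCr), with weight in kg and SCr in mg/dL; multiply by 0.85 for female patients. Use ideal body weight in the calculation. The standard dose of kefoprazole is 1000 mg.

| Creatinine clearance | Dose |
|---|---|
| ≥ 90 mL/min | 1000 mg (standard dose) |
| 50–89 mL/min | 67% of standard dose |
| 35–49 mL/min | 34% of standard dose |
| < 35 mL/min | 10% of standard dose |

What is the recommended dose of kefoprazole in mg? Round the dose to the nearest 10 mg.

340 mg

CrCl = (140 − 34) × 80.2 / (72 × 2.35) × 0.85 = 8501.2 / 169.20 × 0.85 ≈ 42.7 mL/min
CrCl ≈ 43 mL/min → bracket 35–49 mL/min.
34% of 1000 mg = 340 mg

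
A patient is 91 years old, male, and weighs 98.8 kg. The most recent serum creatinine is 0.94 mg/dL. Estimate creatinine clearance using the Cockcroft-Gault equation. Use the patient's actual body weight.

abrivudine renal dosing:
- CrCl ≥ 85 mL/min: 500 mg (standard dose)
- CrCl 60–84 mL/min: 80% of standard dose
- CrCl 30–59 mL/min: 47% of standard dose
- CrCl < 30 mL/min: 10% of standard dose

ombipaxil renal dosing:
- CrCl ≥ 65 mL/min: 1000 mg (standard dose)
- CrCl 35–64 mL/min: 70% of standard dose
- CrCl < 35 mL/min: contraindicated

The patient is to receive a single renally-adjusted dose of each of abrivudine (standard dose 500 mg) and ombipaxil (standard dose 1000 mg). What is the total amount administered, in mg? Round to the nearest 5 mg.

1400 mg

CrCl = (140 − 91) × 98.8 / (72 × 0.94) = 4841.2 / 67.68 ≈ 71.5 mL/min
CrCl ≈ 72 mL/min.
abrivudine: 60–84 mL/min → 80% of 500 mg = 400 mg.
ombipaxil: ≥ 65 mL/min → 100% of 1000 mg = 1000 mg.
Total = 400 + 1000 = 1400 mg.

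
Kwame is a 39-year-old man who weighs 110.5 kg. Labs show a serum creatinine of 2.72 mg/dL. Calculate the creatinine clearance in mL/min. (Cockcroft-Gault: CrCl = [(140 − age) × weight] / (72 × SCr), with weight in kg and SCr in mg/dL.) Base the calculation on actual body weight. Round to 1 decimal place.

57.0 mL/min

CrCl = (140 − 39) × 110.5 / (72 × 2.72) = 11160.5 / 195.84 ≈ 57.0 mL/min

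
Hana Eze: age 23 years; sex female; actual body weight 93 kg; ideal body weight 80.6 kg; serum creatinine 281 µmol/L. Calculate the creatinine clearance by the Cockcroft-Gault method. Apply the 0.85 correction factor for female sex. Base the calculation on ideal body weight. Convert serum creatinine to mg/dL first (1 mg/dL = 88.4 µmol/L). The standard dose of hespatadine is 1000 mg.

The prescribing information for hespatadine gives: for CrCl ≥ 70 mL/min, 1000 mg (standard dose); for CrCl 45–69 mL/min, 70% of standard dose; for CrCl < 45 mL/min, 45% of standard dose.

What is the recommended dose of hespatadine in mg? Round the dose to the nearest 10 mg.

SCr = 281 / 88.4 = 3.179 mg/dL
CrCl = (140 − 23) × 80.6 / (72 × 3.179) × 0.85 = 9430.2 / 228.89 × 0.85 ≈ 35.0 mL/min
CrCl ≈ 35 mL/min → bracket < 45 mL/min.
45% of 1000 mg = 450 mg

450 mg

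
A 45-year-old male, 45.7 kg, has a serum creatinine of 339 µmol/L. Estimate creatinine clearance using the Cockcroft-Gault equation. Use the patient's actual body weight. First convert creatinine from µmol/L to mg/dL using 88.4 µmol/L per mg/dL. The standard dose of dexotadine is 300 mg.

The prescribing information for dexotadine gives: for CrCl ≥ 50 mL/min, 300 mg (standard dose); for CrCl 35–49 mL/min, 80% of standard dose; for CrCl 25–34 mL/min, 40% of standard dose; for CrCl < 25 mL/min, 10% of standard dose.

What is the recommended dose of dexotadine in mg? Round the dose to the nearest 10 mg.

30 mg

SCr = 339 / 88.4 = 3.835 mg/dL
CrCl = (140 − 45) × 45.7 / (72 × 3.835) = 4341.5 / 276.12 ≈ 15.7 mL/min
CrCl ≈ 16 mL/min → bracket < 25 mL/min.
10% of 300 mg = 30 mg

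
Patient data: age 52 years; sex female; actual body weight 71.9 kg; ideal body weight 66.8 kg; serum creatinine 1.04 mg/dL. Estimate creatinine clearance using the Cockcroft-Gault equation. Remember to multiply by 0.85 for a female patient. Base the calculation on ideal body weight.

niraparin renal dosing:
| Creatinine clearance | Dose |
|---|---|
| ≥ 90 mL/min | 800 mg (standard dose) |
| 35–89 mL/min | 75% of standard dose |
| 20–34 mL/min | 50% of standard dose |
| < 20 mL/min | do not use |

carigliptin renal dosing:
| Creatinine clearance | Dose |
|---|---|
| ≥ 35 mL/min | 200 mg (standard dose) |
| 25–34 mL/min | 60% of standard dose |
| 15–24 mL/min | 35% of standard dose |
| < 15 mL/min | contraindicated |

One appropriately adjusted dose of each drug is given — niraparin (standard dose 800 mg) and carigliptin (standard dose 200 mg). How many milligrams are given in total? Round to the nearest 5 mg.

800 mg

CrCl = (140 − 52) × 66.8 / (72 × 1.04) × 0.85 = 5878.4 / 74.88 × 0.85 ≈ 66.7 mL/min
CrCl ≈ 67 mL/min.
niraparin: 35–89 mL/min → 75% of 800 mg = 600 mg.
carigliptin: ≥ 35 mL/min → 100% of 200 mg = 200 mg.
Total = 600 + 200 = 800 mg.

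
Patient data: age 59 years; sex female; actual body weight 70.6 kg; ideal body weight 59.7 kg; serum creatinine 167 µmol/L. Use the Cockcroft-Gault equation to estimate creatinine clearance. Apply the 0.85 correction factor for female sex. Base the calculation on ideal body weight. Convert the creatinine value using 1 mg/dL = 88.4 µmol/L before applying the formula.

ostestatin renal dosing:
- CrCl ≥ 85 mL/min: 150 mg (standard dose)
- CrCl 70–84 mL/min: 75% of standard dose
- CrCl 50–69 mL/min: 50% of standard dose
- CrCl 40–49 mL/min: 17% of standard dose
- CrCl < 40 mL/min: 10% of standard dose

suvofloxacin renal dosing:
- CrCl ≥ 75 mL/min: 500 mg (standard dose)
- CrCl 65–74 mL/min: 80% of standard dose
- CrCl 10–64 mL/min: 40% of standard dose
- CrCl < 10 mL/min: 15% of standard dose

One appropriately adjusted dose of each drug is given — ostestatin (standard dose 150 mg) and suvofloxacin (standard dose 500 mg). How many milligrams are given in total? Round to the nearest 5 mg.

215 mg

SCr = 167 / 88.4 = 1.889 mg/dL
CrCl = (140 − 59) × 59.7 / (72 × 1.889) × 0.85 = 4835.7 / 136.01 × 0.85 ≈ 30.2 mL/min
CrCl ≈ 30 mL/min.
ostestatin: < 40 mL/min → 10% of 150 mg = 15 mg.
suvofloxacin: 10–64 mL/min → 40% of 500 mg = 200 mg.
Total = 15 + 200 = 215 mg.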